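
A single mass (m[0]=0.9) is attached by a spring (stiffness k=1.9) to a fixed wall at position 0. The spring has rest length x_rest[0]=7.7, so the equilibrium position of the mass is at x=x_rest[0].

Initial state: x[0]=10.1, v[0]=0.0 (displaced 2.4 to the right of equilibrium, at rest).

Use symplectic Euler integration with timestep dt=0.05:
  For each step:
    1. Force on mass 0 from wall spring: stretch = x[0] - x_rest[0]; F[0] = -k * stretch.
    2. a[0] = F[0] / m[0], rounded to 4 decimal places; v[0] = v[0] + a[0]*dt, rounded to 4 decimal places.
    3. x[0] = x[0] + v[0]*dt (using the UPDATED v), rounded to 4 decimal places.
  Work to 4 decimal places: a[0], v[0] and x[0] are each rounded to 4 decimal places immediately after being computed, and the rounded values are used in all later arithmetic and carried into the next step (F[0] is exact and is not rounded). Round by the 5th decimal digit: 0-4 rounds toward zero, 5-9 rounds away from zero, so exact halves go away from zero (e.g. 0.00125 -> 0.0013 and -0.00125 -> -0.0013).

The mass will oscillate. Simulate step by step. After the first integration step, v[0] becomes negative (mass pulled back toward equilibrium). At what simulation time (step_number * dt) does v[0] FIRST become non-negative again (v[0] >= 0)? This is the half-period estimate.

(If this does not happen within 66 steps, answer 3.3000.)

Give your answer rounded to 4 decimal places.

Answer: 2.2000

Derivation:
Step 0: x=[10.1000] v=[0.0000]
Step 1: x=[10.0873] v=[-0.2533]
Step 2: x=[10.0620] v=[-0.5053]
Step 3: x=[10.0243] v=[-0.7546]
Step 4: x=[9.9743] v=[-0.9999]
Step 5: x=[9.9123] v=[-1.2400]
Step 6: x=[9.8386] v=[-1.4735]
Step 7: x=[9.7536] v=[-1.6992]
Step 8: x=[9.6578] v=[-1.9160]
Step 9: x=[9.5517] v=[-2.1227]
Step 10: x=[9.4358] v=[-2.3182]
Step 11: x=[9.3107] v=[-2.5014]
Step 12: x=[9.1771] v=[-2.6714]
Step 13: x=[9.0357] v=[-2.8273]
Step 14: x=[8.8873] v=[-2.9683]
Step 15: x=[8.7326] v=[-3.0936]
Step 16: x=[8.5725] v=[-3.2026]
Step 17: x=[8.4078] v=[-3.2947]
Step 18: x=[8.2393] v=[-3.3694]
Step 19: x=[8.0680] v=[-3.4263]
Step 20: x=[7.8947] v=[-3.4651]
Step 21: x=[7.7204] v=[-3.4857]
Step 22: x=[7.5460] v=[-3.4879]
Step 23: x=[7.3724] v=[-3.4716]
Step 24: x=[7.2006] v=[-3.4370]
Step 25: x=[7.0314] v=[-3.3843]
Step 26: x=[6.8657] v=[-3.3137]
Step 27: x=[6.7044] v=[-3.2256]
Step 28: x=[6.5484] v=[-3.1205]
Step 29: x=[6.3985] v=[-2.9989]
Step 30: x=[6.2554] v=[-2.8615]
Step 31: x=[6.1200] v=[-2.7090]
Step 32: x=[5.9929] v=[-2.5422]
Step 33: x=[5.8748] v=[-2.3620]
Step 34: x=[5.7663] v=[-2.1693]
Step 35: x=[5.6680] v=[-1.9652]
Step 36: x=[5.5805] v=[-1.7507]
Step 37: x=[5.5042] v=[-1.5270]
Step 38: x=[5.4394] v=[-1.2952]
Step 39: x=[5.3866] v=[-1.0566]
Step 40: x=[5.3460] v=[-0.8124]
Step 41: x=[5.3178] v=[-0.5639]
Step 42: x=[5.3022] v=[-0.3124]
Step 43: x=[5.2992] v=[-0.0593]
Step 44: x=[5.3089] v=[0.1941]
First v>=0 after going negative at step 44, time=2.2000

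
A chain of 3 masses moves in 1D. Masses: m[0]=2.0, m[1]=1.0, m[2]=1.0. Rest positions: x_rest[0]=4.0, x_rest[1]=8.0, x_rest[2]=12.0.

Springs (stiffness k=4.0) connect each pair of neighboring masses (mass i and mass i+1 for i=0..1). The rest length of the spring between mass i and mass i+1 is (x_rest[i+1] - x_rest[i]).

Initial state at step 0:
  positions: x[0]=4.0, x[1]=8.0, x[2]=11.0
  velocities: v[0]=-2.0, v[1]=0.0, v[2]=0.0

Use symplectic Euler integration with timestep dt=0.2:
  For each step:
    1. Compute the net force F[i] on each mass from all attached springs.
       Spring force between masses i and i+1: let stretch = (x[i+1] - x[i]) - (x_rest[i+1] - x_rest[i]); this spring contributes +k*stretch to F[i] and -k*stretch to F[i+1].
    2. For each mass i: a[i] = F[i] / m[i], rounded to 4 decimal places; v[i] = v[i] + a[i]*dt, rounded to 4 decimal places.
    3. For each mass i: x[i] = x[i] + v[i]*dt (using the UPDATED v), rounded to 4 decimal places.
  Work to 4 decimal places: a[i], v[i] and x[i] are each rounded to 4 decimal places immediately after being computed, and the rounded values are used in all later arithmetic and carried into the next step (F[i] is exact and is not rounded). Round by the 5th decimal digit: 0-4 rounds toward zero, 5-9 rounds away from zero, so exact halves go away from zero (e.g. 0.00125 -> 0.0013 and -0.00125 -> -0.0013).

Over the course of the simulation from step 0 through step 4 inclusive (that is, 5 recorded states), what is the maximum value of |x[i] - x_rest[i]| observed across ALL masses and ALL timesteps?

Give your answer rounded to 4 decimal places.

Step 0: x=[4.0000 8.0000 11.0000] v=[-2.0000 0.0000 0.0000]
Step 1: x=[3.6000 7.8400 11.1600] v=[-2.0000 -0.8000 0.8000]
Step 2: x=[3.2192 7.5328 11.4288] v=[-1.9040 -1.5360 1.3440]
Step 3: x=[2.8635 7.1588 11.7142] v=[-1.7786 -1.8701 1.4272]
Step 4: x=[2.5314 6.8264 11.9108] v=[-1.6605 -1.6620 0.9829]
Max displacement = 1.4686

Answer: 1.4686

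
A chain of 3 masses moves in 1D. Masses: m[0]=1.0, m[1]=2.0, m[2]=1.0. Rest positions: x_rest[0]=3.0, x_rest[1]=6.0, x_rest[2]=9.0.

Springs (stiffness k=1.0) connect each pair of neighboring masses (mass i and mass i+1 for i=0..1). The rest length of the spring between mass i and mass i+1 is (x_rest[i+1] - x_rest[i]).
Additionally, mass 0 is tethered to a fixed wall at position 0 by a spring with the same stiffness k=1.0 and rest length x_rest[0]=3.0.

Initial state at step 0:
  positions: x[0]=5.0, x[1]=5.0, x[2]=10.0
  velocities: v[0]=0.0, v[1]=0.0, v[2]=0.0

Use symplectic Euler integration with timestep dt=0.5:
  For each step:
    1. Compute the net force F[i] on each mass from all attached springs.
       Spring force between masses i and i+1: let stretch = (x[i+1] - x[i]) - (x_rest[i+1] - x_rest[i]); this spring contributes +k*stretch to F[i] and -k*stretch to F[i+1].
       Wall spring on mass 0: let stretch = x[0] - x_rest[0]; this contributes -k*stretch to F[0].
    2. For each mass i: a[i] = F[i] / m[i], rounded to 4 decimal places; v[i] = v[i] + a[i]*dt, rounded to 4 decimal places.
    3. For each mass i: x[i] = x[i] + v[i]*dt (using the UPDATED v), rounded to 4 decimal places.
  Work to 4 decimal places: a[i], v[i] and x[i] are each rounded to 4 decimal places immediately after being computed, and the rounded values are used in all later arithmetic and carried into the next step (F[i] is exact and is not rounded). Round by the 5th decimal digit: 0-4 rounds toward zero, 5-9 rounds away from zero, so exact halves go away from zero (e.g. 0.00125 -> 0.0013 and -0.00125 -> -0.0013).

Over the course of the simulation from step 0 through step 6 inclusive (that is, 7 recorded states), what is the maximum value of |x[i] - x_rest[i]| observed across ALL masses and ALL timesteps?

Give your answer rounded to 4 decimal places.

Step 0: x=[5.0000 5.0000 10.0000] v=[0.0000 0.0000 0.0000]
Step 1: x=[3.7500 5.6250 9.5000] v=[-2.5000 1.2500 -1.0000]
Step 2: x=[2.0313 6.5000 8.7813] v=[-3.4375 1.7500 -1.4375]
Step 3: x=[0.9219 7.1016 8.2422] v=[-2.2188 1.2032 -1.0782]
Step 4: x=[1.1270 7.0733 8.1680] v=[0.4101 -0.0566 -0.1485]
Step 5: x=[2.5369 6.4386 8.5701] v=[2.8198 -1.2695 0.8042]
Step 6: x=[4.2880 5.5826 9.1894] v=[3.5022 -1.7121 1.2385]
Max displacement = 2.0781

Answer: 2.0781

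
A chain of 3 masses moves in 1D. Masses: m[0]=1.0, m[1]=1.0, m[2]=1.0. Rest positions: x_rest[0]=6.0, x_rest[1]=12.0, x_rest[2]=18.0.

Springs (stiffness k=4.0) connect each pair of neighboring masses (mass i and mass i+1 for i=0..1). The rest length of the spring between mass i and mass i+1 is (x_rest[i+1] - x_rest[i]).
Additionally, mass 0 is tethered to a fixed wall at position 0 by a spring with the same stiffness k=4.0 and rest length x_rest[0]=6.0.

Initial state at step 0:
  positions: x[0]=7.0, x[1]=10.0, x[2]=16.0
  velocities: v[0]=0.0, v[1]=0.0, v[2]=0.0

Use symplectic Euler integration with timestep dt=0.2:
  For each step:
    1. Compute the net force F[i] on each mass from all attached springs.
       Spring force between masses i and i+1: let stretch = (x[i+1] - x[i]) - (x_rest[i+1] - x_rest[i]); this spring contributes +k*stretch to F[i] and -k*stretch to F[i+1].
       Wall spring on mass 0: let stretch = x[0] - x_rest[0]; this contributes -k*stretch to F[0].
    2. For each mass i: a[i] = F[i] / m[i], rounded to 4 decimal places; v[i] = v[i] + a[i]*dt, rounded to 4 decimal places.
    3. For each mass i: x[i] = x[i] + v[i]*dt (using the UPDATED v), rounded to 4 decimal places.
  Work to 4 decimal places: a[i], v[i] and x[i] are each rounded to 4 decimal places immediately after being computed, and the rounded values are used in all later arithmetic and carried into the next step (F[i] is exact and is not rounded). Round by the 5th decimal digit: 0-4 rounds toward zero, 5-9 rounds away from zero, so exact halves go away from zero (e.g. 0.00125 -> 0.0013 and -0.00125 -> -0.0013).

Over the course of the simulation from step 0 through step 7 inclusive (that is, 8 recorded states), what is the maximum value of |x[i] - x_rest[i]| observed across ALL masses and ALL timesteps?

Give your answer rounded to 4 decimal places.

Step 0: x=[7.0000 10.0000 16.0000] v=[0.0000 0.0000 0.0000]
Step 1: x=[6.3600 10.4800 16.0000] v=[-3.2000 2.4000 0.0000]
Step 2: x=[5.3616 11.1840 16.0768] v=[-4.9920 3.5200 0.3840]
Step 3: x=[4.4369 11.7393 16.3308] v=[-4.6234 2.7763 1.2698]
Step 4: x=[3.9707 11.8608 16.8101] v=[-2.3310 0.6076 2.3966]
Step 5: x=[4.1316 11.5118 17.4575] v=[0.8045 -1.7450 3.2372]
Step 6: x=[4.8123 10.9333 18.1136] v=[3.4034 -2.8926 3.2806]
Step 7: x=[5.7024 10.5243 18.5809] v=[4.4504 -2.0452 2.3364]
Max displacement = 2.0293

Answer: 2.0293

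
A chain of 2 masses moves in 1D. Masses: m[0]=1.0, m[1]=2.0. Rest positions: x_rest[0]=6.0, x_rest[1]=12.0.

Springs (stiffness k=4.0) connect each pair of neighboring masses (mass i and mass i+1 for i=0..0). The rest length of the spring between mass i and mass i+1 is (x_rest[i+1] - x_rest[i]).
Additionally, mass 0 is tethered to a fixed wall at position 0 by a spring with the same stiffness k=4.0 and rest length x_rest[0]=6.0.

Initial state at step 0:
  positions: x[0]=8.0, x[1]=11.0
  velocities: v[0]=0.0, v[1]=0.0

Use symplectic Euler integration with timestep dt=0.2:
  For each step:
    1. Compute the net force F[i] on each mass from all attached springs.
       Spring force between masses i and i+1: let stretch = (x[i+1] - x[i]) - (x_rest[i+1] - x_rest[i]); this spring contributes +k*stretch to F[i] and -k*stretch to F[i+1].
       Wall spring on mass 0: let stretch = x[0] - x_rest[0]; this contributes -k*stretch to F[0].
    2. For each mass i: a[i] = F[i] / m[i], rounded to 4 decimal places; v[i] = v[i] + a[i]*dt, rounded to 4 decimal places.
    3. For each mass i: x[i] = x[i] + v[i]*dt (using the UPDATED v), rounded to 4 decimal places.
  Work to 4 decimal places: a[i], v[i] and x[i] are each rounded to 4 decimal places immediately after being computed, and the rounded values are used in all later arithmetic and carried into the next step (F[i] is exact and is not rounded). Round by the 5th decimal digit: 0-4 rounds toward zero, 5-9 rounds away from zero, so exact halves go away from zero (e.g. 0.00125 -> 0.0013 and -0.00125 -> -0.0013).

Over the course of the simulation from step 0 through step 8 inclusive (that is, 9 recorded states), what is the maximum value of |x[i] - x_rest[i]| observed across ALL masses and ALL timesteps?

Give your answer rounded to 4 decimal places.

Step 0: x=[8.0000 11.0000] v=[0.0000 0.0000]
Step 1: x=[7.2000 11.2400] v=[-4.0000 1.2000]
Step 2: x=[5.8944 11.6368] v=[-6.5280 1.9840]
Step 3: x=[4.5645 12.0542] v=[-6.6496 2.0870]
Step 4: x=[3.7026 12.3524] v=[-4.3094 1.4911]
Step 5: x=[3.6323 12.4386] v=[-0.3516 0.4312]
Step 6: x=[4.3898 12.3003] v=[3.7876 -0.6913]
Step 7: x=[5.7106 12.0092] v=[6.6042 -1.4555]
Step 8: x=[7.1255 11.6942] v=[7.0746 -1.5749]
Max displacement = 2.3677

Answer: 2.3677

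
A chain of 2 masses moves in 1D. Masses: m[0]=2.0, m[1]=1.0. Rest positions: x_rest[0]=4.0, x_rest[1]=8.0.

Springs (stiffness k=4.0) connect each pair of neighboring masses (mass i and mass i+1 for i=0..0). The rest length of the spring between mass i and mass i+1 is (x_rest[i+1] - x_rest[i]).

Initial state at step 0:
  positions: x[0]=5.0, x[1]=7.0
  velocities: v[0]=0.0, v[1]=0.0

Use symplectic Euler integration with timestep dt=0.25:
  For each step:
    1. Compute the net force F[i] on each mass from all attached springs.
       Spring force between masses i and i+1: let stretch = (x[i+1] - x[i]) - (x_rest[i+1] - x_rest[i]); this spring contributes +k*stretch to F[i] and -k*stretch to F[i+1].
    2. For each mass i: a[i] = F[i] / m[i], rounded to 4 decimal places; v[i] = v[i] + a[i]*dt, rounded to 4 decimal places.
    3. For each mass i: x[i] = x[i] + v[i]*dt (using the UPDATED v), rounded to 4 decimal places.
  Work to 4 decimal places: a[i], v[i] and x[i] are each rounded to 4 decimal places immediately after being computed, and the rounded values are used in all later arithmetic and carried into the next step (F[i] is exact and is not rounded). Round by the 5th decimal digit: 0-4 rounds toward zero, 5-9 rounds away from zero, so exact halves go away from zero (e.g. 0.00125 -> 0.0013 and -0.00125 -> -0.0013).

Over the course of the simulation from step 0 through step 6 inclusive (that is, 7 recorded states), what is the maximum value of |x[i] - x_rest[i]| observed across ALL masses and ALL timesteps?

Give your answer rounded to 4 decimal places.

Answer: 1.6788

Derivation:
Step 0: x=[5.0000 7.0000] v=[0.0000 0.0000]
Step 1: x=[4.7500 7.5000] v=[-1.0000 2.0000]
Step 2: x=[4.3438 8.3125] v=[-1.6250 3.2500]
Step 3: x=[3.9336 9.1328] v=[-1.6407 3.2813]
Step 4: x=[3.6733 9.6533] v=[-1.0411 2.0821]
Step 5: x=[3.6605 9.6788] v=[-0.0511 0.1021]
Step 6: x=[3.9000 9.1998] v=[0.9581 -1.9162]
Max displacement = 1.6788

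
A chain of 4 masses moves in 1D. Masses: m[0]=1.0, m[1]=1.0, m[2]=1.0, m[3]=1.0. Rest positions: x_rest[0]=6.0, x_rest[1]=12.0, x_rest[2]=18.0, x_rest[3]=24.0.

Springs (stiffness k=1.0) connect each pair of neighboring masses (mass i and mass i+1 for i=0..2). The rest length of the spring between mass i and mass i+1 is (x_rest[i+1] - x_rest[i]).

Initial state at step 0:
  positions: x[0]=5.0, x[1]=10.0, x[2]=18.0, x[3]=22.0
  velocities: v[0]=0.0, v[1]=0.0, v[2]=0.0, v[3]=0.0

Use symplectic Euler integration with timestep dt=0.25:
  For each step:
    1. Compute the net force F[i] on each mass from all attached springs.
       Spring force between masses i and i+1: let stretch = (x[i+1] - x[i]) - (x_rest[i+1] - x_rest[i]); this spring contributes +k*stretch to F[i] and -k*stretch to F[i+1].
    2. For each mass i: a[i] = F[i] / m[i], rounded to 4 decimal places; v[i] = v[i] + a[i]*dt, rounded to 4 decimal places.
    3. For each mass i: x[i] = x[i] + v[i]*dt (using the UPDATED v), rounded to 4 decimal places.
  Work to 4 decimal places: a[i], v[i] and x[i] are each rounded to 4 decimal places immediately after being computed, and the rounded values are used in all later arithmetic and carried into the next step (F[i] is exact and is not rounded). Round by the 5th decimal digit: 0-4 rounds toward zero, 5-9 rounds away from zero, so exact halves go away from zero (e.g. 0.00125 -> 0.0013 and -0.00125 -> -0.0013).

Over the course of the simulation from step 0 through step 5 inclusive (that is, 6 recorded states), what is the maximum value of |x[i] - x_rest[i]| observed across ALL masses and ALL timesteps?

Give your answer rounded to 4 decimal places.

Answer: 2.2473

Derivation:
Step 0: x=[5.0000 10.0000 18.0000 22.0000] v=[0.0000 0.0000 0.0000 0.0000]
Step 1: x=[4.9375 10.1875 17.7500 22.1250] v=[-0.2500 0.7500 -1.0000 0.5000]
Step 2: x=[4.8281 10.5195 17.3008 22.3516] v=[-0.4375 1.3281 -1.7969 0.9063]
Step 3: x=[4.6994 10.9197 16.7434 22.6375] v=[-0.5147 1.6006 -2.2295 1.1436]
Step 4: x=[4.5845 11.2951 16.1904 22.9300] v=[-0.4596 1.5015 -2.2119 1.1701]
Step 5: x=[4.5140 11.5570 15.7527 23.1763] v=[-0.2820 1.0477 -1.7508 0.9852]
Max displacement = 2.2473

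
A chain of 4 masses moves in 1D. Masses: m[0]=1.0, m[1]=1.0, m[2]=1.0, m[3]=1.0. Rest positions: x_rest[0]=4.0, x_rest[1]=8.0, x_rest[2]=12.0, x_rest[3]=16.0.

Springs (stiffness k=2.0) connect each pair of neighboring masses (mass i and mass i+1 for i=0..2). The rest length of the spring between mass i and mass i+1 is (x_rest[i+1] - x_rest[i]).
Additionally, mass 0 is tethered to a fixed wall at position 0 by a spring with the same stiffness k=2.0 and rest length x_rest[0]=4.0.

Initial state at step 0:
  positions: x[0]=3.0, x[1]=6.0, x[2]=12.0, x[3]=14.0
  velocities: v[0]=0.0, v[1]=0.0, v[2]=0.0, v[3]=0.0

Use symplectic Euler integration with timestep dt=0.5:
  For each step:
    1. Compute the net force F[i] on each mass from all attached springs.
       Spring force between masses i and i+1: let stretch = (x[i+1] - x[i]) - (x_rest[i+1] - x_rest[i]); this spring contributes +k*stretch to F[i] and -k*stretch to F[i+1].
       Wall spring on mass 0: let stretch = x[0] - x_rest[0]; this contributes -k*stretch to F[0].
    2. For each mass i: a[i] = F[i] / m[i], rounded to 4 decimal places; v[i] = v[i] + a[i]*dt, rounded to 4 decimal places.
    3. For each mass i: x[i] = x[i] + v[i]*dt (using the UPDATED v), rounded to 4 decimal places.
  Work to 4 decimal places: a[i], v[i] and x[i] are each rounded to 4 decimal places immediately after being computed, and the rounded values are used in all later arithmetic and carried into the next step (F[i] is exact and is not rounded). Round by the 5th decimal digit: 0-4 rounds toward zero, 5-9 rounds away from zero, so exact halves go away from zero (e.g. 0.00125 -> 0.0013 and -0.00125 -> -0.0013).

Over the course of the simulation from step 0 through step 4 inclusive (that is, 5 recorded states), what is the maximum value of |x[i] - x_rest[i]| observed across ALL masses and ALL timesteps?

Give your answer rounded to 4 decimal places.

Step 0: x=[3.0000 6.0000 12.0000 14.0000] v=[0.0000 0.0000 0.0000 0.0000]
Step 1: x=[3.0000 7.5000 10.0000 15.0000] v=[0.0000 3.0000 -4.0000 2.0000]
Step 2: x=[3.7500 8.0000 9.2500 15.5000] v=[1.5000 1.0000 -1.5000 1.0000]
Step 3: x=[4.7500 7.0000 11.0000 14.8750] v=[2.0000 -2.0000 3.5000 -1.2500]
Step 4: x=[4.5000 6.8750 12.6875 14.3125] v=[-0.5000 -0.2500 3.3750 -1.1250]
Max displacement = 2.7500

Answer: 2.7500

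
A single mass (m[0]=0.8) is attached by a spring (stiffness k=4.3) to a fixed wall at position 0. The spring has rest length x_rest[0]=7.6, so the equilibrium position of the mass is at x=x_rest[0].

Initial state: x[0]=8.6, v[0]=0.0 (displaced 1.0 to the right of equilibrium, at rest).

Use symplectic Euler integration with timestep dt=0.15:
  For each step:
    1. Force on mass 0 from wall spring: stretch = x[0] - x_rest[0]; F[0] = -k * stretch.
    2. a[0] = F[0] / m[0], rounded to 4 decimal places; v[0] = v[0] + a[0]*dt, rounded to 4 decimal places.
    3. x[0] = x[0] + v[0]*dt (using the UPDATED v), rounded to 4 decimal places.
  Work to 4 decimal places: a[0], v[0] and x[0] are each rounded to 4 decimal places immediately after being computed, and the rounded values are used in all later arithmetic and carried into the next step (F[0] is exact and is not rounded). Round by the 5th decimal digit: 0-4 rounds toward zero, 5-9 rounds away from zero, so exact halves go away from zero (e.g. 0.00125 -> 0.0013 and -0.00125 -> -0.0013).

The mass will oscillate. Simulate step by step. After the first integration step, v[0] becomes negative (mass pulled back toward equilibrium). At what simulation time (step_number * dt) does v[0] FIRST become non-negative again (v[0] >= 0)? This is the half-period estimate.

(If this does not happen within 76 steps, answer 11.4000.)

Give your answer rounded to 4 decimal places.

Step 0: x=[8.6000] v=[0.0000]
Step 1: x=[8.4791] v=[-0.8063]
Step 2: x=[8.2518] v=[-1.5151]
Step 3: x=[7.9457] v=[-2.0406]
Step 4: x=[7.5978] v=[-2.3193]
Step 5: x=[7.2502] v=[-2.3175]
Step 6: x=[6.9449] v=[-2.0355]
Step 7: x=[6.7188] v=[-1.5073]
Step 8: x=[6.5993] v=[-0.7968]
Step 9: x=[6.6008] v=[0.0100]
First v>=0 after going negative at step 9, time=1.3500

Answer: 1.3500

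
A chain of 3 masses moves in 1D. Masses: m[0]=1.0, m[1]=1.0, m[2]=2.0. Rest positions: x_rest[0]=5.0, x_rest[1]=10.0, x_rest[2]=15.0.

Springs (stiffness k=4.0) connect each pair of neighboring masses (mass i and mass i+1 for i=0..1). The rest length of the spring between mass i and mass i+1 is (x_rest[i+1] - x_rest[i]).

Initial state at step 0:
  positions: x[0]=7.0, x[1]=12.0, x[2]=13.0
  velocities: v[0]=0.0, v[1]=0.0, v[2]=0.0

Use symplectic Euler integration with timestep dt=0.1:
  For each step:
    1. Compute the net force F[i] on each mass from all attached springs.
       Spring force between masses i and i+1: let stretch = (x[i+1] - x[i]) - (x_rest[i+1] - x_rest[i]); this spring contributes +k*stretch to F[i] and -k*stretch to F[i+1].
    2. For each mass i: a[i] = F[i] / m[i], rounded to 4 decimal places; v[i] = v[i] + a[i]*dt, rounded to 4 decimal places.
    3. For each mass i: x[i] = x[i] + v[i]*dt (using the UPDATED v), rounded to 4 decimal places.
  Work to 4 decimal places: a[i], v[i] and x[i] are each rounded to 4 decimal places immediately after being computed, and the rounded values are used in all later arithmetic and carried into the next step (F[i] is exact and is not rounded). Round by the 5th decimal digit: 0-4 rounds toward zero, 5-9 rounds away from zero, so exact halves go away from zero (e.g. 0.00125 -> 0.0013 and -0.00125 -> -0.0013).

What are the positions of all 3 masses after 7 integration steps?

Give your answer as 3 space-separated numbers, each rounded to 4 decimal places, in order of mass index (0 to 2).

Answer: 6.3652 9.2032 14.7158

Derivation:
Step 0: x=[7.0000 12.0000 13.0000] v=[0.0000 0.0000 0.0000]
Step 1: x=[7.0000 11.8400 13.0800] v=[0.0000 -1.6000 0.8000]
Step 2: x=[6.9936 11.5360 13.2352] v=[-0.0640 -3.0400 1.5520]
Step 3: x=[6.9689 11.1183 13.4564] v=[-0.2470 -4.1773 2.2122]
Step 4: x=[6.9102 10.6281 13.7309] v=[-0.5872 -4.9018 2.7446]
Step 5: x=[6.8002 10.1133 14.0433] v=[-1.1000 -5.1478 3.1240]
Step 6: x=[6.6227 9.6232 14.3771] v=[-1.7748 -4.9010 3.3380]
Step 7: x=[6.3652 9.2032 14.7158] v=[-2.5746 -4.1996 3.3872]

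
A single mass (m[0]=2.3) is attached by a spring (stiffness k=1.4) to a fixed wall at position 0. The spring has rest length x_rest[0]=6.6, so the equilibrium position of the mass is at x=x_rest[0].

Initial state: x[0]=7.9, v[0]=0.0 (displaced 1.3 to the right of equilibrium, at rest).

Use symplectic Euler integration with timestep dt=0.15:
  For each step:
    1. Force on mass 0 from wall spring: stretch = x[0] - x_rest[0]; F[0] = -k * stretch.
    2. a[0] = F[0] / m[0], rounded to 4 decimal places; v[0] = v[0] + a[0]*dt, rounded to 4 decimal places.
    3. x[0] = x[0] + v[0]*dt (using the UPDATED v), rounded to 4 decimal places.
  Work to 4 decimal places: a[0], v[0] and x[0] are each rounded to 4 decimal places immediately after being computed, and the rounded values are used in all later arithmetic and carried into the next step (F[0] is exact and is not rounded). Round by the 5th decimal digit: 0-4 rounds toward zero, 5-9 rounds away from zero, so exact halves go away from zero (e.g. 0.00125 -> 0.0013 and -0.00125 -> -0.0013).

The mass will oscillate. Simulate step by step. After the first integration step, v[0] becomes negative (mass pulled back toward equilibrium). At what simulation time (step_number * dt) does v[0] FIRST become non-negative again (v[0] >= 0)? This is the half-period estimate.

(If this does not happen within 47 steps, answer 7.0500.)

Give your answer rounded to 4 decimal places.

Answer: 4.0500

Derivation:
Step 0: x=[7.9000] v=[0.0000]
Step 1: x=[7.8822] v=[-0.1187]
Step 2: x=[7.8468] v=[-0.2358]
Step 3: x=[7.7944] v=[-0.3496]
Step 4: x=[7.7256] v=[-0.4587]
Step 5: x=[7.6414] v=[-0.5615]
Step 6: x=[7.5429] v=[-0.6566]
Step 7: x=[7.4315] v=[-0.7427]
Step 8: x=[7.3087] v=[-0.8186]
Step 9: x=[7.1762] v=[-0.8833]
Step 10: x=[7.0358] v=[-0.9359]
Step 11: x=[6.8894] v=[-0.9757]
Step 12: x=[6.7391] v=[-1.0021]
Step 13: x=[6.5869] v=[-1.0148]
Step 14: x=[6.4349] v=[-1.0136]
Step 15: x=[6.2851] v=[-0.9985]
Step 16: x=[6.1396] v=[-0.9697]
Step 17: x=[6.0004] v=[-0.9277]
Step 18: x=[5.8695] v=[-0.8730]
Step 19: x=[5.7486] v=[-0.8063]
Step 20: x=[5.6393] v=[-0.7286]
Step 21: x=[5.5432] v=[-0.6409]
Step 22: x=[5.4615] v=[-0.5444]
Step 23: x=[5.3954] v=[-0.4405]
Step 24: x=[5.3458] v=[-0.3305]
Step 25: x=[5.3134] v=[-0.2160]
Step 26: x=[5.2986] v=[-0.0985]
Step 27: x=[5.3016] v=[0.0203]
First v>=0 after going negative at step 27, time=4.0500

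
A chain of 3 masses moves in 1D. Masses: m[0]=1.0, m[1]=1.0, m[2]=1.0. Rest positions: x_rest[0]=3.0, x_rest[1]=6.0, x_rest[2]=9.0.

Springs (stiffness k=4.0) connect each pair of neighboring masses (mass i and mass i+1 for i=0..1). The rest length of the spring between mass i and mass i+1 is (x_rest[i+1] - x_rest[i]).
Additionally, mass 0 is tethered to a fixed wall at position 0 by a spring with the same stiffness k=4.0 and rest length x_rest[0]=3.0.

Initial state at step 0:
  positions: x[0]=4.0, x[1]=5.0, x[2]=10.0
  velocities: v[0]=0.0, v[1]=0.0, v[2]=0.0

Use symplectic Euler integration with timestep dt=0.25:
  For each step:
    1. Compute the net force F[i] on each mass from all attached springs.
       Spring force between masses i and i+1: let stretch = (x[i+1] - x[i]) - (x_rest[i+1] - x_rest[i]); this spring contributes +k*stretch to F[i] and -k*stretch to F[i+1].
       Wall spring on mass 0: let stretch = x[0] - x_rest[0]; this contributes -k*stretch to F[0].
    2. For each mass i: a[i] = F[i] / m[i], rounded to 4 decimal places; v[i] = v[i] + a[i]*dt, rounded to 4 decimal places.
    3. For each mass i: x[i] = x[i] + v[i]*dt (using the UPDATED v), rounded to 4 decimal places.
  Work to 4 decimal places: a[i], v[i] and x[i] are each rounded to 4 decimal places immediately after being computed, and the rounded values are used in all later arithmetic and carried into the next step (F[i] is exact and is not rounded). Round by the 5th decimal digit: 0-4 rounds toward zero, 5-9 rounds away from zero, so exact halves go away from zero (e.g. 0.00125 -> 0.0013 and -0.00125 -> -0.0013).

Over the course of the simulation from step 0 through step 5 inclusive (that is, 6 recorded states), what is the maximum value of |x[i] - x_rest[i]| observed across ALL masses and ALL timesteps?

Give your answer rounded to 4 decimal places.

Step 0: x=[4.0000 5.0000 10.0000] v=[0.0000 0.0000 0.0000]
Step 1: x=[3.2500 6.0000 9.5000] v=[-3.0000 4.0000 -2.0000]
Step 2: x=[2.3750 7.1875 8.8750] v=[-3.5000 4.7500 -2.5000]
Step 3: x=[2.1094 7.5938 8.5781] v=[-1.0625 1.6250 -1.1875]
Step 4: x=[2.6875 6.8750 8.7852] v=[2.3125 -2.8751 0.8282]
Step 5: x=[3.6406 5.5869 9.2647] v=[3.8125 -5.1524 1.9180]
Max displacement = 1.5938

Answer: 1.5938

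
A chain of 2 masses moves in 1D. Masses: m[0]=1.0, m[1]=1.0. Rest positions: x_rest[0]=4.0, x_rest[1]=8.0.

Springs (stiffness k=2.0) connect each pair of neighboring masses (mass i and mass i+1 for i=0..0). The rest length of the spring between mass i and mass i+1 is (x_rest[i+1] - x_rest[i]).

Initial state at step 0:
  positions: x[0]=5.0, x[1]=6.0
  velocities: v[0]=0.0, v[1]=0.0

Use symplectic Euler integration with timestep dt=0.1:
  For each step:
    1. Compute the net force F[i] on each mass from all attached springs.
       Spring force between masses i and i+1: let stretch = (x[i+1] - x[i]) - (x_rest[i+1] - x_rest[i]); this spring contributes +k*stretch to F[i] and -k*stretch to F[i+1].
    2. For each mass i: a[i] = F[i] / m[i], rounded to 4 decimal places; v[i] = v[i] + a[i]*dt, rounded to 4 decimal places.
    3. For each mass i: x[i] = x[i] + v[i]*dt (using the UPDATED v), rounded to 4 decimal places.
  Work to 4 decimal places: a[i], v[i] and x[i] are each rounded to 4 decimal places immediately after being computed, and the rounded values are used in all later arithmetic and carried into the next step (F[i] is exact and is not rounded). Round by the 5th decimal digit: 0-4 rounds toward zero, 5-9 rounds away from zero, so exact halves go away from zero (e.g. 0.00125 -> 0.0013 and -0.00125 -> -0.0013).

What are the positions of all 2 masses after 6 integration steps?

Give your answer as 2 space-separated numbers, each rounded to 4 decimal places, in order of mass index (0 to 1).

Step 0: x=[5.0000 6.0000] v=[0.0000 0.0000]
Step 1: x=[4.9400 6.0600] v=[-0.6000 0.6000]
Step 2: x=[4.8224 6.1776] v=[-1.1760 1.1760]
Step 3: x=[4.6519 6.3481] v=[-1.7050 1.7050]
Step 4: x=[4.4353 6.5647] v=[-2.1658 2.1658]
Step 5: x=[4.1813 6.8187] v=[-2.5399 2.5399]
Step 6: x=[3.9001 7.0999] v=[-2.8124 2.8124]

Answer: 3.9001 7.0999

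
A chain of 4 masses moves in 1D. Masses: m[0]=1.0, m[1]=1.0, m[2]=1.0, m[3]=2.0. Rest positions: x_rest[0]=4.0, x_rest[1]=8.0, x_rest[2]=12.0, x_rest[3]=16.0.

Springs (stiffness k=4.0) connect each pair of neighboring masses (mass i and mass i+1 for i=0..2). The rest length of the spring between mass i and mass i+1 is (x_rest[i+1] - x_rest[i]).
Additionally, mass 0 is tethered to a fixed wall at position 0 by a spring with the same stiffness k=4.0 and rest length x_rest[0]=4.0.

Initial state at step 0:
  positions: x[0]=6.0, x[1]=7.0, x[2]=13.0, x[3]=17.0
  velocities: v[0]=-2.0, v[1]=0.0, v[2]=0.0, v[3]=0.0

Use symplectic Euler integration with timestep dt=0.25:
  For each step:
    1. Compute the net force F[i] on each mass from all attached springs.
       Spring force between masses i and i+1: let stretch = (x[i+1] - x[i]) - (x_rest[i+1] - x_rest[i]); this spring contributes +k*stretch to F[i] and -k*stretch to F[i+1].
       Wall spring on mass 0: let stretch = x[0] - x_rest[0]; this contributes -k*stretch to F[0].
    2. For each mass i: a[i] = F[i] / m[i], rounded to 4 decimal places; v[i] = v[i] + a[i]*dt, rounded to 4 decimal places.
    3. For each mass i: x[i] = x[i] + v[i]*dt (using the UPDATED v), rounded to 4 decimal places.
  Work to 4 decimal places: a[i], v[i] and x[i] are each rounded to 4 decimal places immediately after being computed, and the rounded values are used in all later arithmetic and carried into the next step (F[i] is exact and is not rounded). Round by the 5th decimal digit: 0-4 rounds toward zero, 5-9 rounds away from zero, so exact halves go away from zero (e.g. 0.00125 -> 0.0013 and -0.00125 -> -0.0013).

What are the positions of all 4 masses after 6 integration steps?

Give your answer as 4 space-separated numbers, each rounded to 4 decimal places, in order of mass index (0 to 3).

Step 0: x=[6.0000 7.0000 13.0000 17.0000] v=[-2.0000 0.0000 0.0000 0.0000]
Step 1: x=[4.2500 8.2500 12.5000 17.0000] v=[-7.0000 5.0000 -2.0000 0.0000]
Step 2: x=[2.4375 9.5625 12.0625 16.9375] v=[-7.2500 5.2500 -1.7500 -0.2500]
Step 3: x=[1.7969 9.7188 12.2188 16.7656] v=[-2.5625 0.6250 0.6250 -0.6875]
Step 4: x=[2.6875 8.5196 12.8868 16.5254] v=[3.5625 -4.7969 2.6718 -0.9609]
Step 5: x=[4.3643 6.9542 13.3726 16.3304] v=[6.7071 -6.2618 1.9432 -0.7802]
Step 6: x=[5.5975 6.3459 12.9933 16.2656] v=[4.9327 -2.4333 -1.5174 -0.2591]

Answer: 5.5975 6.3459 12.9933 16.2656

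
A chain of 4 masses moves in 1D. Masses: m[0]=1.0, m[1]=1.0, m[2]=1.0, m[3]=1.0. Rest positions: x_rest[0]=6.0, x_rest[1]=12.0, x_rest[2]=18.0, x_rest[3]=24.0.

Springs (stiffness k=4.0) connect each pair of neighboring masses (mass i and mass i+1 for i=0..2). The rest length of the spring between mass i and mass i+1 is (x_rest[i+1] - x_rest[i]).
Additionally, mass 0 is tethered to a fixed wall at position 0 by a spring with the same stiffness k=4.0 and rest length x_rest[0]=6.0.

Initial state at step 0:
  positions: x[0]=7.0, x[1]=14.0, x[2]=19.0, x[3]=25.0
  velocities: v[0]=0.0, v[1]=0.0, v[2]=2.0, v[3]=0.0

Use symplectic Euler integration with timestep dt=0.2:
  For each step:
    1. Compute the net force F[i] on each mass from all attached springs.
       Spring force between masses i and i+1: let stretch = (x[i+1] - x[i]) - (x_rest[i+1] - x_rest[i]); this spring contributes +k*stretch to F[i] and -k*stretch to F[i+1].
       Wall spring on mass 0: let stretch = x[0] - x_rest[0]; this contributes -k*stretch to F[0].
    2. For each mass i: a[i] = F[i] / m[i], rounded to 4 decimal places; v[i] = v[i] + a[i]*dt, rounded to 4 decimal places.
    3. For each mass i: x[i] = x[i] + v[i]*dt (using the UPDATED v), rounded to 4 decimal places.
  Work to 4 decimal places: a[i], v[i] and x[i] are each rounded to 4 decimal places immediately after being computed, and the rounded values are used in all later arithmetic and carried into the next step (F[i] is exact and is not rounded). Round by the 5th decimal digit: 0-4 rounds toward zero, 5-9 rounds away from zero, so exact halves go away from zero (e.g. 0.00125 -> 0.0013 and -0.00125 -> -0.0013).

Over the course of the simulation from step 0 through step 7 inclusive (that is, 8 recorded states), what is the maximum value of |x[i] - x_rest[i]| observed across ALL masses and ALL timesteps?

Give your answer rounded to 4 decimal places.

Step 0: x=[7.0000 14.0000 19.0000 25.0000] v=[0.0000 0.0000 2.0000 0.0000]
Step 1: x=[7.0000 13.6800 19.5600 25.0000] v=[0.0000 -1.6000 2.8000 0.0000]
Step 2: x=[6.9488 13.2320 20.0496 25.0896] v=[-0.2560 -2.2400 2.4480 0.4480]
Step 3: x=[6.7911 12.8695 20.2548 25.3328] v=[-0.7885 -1.8125 1.0259 1.2160]
Step 4: x=[6.5194 12.7161 20.0908 25.7235] v=[-1.3587 -0.7670 -0.8199 1.9536]
Step 5: x=[6.1960 12.7512 19.6481 26.1730] v=[-1.6169 0.1754 -2.2135 2.2474]
Step 6: x=[5.9301 12.8410 19.1459 26.5385] v=[-1.3295 0.4488 -2.5111 1.8275]
Step 7: x=[5.8211 12.8338 18.8177 26.6812] v=[-0.5449 -0.0360 -1.6409 0.7134]
Max displacement = 2.6812

Answer: 2.6812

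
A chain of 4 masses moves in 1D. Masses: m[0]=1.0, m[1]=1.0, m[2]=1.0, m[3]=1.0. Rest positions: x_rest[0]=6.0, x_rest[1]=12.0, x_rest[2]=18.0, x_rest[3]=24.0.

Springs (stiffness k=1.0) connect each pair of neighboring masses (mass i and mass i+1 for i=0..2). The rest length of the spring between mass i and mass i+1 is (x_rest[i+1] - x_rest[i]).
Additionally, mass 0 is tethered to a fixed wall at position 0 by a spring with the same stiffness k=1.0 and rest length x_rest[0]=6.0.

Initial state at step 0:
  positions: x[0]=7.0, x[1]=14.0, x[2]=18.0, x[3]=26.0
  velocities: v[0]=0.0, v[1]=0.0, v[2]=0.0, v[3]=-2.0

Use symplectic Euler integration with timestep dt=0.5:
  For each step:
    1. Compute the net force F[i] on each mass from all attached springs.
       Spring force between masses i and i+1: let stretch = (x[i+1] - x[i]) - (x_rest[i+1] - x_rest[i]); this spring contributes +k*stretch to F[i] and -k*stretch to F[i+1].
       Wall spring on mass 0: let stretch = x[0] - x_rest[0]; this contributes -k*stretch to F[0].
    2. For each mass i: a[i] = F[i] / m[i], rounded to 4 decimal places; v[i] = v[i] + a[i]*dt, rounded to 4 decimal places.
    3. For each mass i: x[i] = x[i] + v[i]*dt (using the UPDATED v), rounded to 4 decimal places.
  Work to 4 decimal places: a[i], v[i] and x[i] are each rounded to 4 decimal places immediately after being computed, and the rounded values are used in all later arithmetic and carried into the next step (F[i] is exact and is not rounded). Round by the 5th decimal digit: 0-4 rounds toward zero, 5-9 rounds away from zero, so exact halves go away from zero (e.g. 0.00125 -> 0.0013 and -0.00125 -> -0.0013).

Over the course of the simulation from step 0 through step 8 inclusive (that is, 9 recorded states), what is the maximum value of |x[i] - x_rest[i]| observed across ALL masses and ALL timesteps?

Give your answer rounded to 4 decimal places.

Answer: 3.0473

Derivation:
Step 0: x=[7.0000 14.0000 18.0000 26.0000] v=[0.0000 0.0000 0.0000 -2.0000]
Step 1: x=[7.0000 13.2500 19.0000 24.5000] v=[0.0000 -1.5000 2.0000 -3.0000]
Step 2: x=[6.8125 12.3750 19.9375 23.1250] v=[-0.3750 -1.7500 1.8750 -2.7500]
Step 3: x=[6.3125 12.0000 19.7813 22.4531] v=[-1.0000 -0.7500 -0.3125 -1.3438]
Step 4: x=[5.6563 12.1485 18.3477 22.6133] v=[-1.3125 0.2969 -2.8673 0.3203]
Step 5: x=[5.2090 12.2237 16.4307 23.2071] v=[-0.8946 0.1504 -3.8341 1.1875]
Step 6: x=[5.2132 11.5970 15.1560 23.6068] v=[0.0083 -1.2535 -2.5494 0.7993]
Step 7: x=[5.5100 10.2641 15.1043 23.3938] v=[0.5936 -2.6659 -0.1035 -0.4261]
Step 8: x=[5.6179 8.9527 15.9149 22.6084] v=[0.2157 -2.6229 1.6212 -1.5709]
Max displacement = 3.0473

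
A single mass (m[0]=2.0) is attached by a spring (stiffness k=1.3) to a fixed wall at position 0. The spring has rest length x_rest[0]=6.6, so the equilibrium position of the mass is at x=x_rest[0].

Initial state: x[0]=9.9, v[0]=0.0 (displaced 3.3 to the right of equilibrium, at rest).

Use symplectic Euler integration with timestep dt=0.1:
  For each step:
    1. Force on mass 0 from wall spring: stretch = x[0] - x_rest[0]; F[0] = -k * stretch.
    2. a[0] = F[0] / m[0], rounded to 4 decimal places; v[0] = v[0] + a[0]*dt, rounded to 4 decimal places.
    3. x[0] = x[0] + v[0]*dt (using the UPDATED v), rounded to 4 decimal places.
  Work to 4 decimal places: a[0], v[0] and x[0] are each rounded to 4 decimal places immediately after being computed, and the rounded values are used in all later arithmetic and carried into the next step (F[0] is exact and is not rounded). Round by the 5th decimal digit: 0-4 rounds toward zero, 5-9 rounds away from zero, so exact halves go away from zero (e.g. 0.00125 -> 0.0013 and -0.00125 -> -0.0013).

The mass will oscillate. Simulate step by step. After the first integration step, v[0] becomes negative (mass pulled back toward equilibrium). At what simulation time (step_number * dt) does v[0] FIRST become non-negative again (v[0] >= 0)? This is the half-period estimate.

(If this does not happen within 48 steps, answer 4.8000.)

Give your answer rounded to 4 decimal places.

Answer: 3.9000

Derivation:
Step 0: x=[9.9000] v=[0.0000]
Step 1: x=[9.8786] v=[-0.2145]
Step 2: x=[9.8358] v=[-0.4276]
Step 3: x=[9.7720] v=[-0.6379]
Step 4: x=[9.6876] v=[-0.8441]
Step 5: x=[9.5831] v=[-1.0448]
Step 6: x=[9.4592] v=[-1.2387]
Step 7: x=[9.3167] v=[-1.4246]
Step 8: x=[9.1566] v=[-1.6012]
Step 9: x=[8.9799] v=[-1.7674]
Step 10: x=[8.7877] v=[-1.9221]
Step 11: x=[8.5813] v=[-2.0643]
Step 12: x=[8.3620] v=[-2.1931]
Step 13: x=[8.1312] v=[-2.3076]
Step 14: x=[7.8905] v=[-2.4071]
Step 15: x=[7.6414] v=[-2.4910]
Step 16: x=[7.3855] v=[-2.5587]
Step 17: x=[7.1245] v=[-2.6098]
Step 18: x=[6.8601] v=[-2.6439]
Step 19: x=[6.5940] v=[-2.6608]
Step 20: x=[6.3280] v=[-2.6604]
Step 21: x=[6.0637] v=[-2.6427]
Step 22: x=[5.8029] v=[-2.6078]
Step 23: x=[5.5473] v=[-2.5560]
Step 24: x=[5.2985] v=[-2.4876]
Step 25: x=[5.0582] v=[-2.4030]
Step 26: x=[4.8279] v=[-2.3028]
Step 27: x=[4.6091] v=[-2.1876]
Step 28: x=[4.4033] v=[-2.0582]
Step 29: x=[4.2118] v=[-1.9154]
Step 30: x=[4.0358] v=[-1.7602]
Step 31: x=[3.8765] v=[-1.5935]
Step 32: x=[3.7349] v=[-1.4165]
Step 33: x=[3.6119] v=[-1.2303]
Step 34: x=[3.5083] v=[-1.0361]
Step 35: x=[3.4248] v=[-0.8351]
Step 36: x=[3.3619] v=[-0.6287]
Step 37: x=[3.3201] v=[-0.4182]
Step 38: x=[3.2996] v=[-0.2050]
Step 39: x=[3.3006] v=[0.0095]
First v>=0 after going negative at step 39, time=3.9000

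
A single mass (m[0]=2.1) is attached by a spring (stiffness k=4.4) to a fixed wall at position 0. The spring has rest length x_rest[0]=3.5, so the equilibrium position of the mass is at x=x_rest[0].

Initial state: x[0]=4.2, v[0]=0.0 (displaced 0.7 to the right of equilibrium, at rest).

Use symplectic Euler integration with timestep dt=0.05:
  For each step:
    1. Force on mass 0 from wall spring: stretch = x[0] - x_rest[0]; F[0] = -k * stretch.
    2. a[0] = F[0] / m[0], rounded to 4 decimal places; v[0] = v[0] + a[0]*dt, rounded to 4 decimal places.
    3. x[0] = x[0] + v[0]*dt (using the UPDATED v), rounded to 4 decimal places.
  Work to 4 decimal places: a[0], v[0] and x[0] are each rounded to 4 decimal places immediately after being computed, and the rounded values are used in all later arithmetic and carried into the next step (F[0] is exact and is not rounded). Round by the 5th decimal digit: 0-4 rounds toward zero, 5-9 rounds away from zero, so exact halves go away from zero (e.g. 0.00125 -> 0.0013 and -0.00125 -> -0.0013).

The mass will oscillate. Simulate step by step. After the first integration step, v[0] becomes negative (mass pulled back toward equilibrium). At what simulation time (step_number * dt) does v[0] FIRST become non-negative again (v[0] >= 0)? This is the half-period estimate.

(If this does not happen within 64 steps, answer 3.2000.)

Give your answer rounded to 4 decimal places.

Answer: 2.2000

Derivation:
Step 0: x=[4.2000] v=[0.0000]
Step 1: x=[4.1963] v=[-0.0733]
Step 2: x=[4.1890] v=[-0.1462]
Step 3: x=[4.1781] v=[-0.2184]
Step 4: x=[4.1636] v=[-0.2894]
Step 5: x=[4.1457] v=[-0.3589]
Step 6: x=[4.1244] v=[-0.4265]
Step 7: x=[4.0998] v=[-0.4919]
Step 8: x=[4.0721] v=[-0.5547]
Step 9: x=[4.0414] v=[-0.6146]
Step 10: x=[4.0078] v=[-0.6713]
Step 11: x=[3.9716] v=[-0.7245]
Step 12: x=[3.9329] v=[-0.7739]
Step 13: x=[3.8919] v=[-0.8193]
Step 14: x=[3.8489] v=[-0.8604]
Step 15: x=[3.8041] v=[-0.8970]
Step 16: x=[3.7577] v=[-0.9289]
Step 17: x=[3.7099] v=[-0.9559]
Step 18: x=[3.6610] v=[-0.9779]
Step 19: x=[3.6113] v=[-0.9948]
Step 20: x=[3.5610] v=[-1.0065]
Step 21: x=[3.5104] v=[-1.0129]
Step 22: x=[3.4597] v=[-1.0140]
Step 23: x=[3.4092] v=[-1.0098]
Step 24: x=[3.3592] v=[-1.0003]
Step 25: x=[3.3099] v=[-0.9856]
Step 26: x=[3.2616] v=[-0.9657]
Step 27: x=[3.2146] v=[-0.9407]
Step 28: x=[3.1691] v=[-0.9108]
Step 29: x=[3.1253] v=[-0.8761]
Step 30: x=[3.0835] v=[-0.8368]
Step 31: x=[3.0438] v=[-0.7932]
Step 32: x=[3.0065] v=[-0.7454]
Step 33: x=[2.9718] v=[-0.6937]
Step 34: x=[2.9399] v=[-0.6384]
Step 35: x=[2.9109] v=[-0.5797]
Step 36: x=[2.8850] v=[-0.5180]
Step 37: x=[2.8623] v=[-0.4536]
Step 38: x=[2.8430] v=[-0.3868]
Step 39: x=[2.8271] v=[-0.3180]
Step 40: x=[2.8147] v=[-0.2475]
Step 41: x=[2.8059] v=[-0.1757]
Step 42: x=[2.8008] v=[-0.1030]
Step 43: x=[2.7993] v=[-0.0298]
Step 44: x=[2.8015] v=[0.0436]
First v>=0 after going negative at step 44, time=2.2000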